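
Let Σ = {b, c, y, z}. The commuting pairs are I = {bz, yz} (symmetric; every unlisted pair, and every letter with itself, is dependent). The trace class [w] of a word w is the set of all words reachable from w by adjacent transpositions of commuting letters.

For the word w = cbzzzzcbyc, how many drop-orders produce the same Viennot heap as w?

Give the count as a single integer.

piece 0:c — minimal
piece 1:b rests on {0:c}
piece 2:z rests on {0:c}
piece 3:z rests on {2:z}
piece 4:z rests on {3:z}
piece 5:z rests on {4:z}
piece 6:c rests on {1:b, 5:z}
piece 7:b rests on {6:c}
piece 8:y rests on {7:b}
piece 9:c rests on {8:y}
minimal pieces: {0:c}
ways to finish when only these pieces remain (= sum over removing one remaining piece with nothing left below it):
  1 left: {9}→1
  2 left: {8,9}→1
  3 left: {7,8,9}→1
  4 left: {6,7,8,9}→1
  5 left: {1,6,7,8,9}→1  {5,6,7,8,9}→1
  6 left: {1,5,6,7,8,9}→2  {4,5,6,7,8,9}→1
  7 left: {1,4,5,6,7,8,9}→3  {3,4,5,6,7,8,9}→1
  8 left: {1,3,4,5,6,7,8,9}→4  {2,3,4,5,6,7,8,9}→1
  placing 0:c first → 5 extensions

5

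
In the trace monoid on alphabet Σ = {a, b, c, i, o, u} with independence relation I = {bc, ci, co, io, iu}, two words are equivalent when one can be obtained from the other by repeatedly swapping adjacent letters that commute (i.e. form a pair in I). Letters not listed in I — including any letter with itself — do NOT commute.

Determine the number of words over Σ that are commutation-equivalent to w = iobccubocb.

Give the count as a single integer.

80

#0=i has no predecessor
#1=o has no predecessor
#2=b depends on [0:i, 1:o]
#3=c has no predecessor
#4=c depends on [3:c]
#5=u depends on [2:b, 4:c]
#6=b depends on [5:u]
#7=o depends on [6:b]
#8=c depends on [5:u]
#9=b depends on [7:o]
sources: [0:i, 1:o, 3:c]
N(rest) = Σ N(rest − s) over sources s of rest; N(one piece) = 1:
  size 1 → [8]=1  [9]=1
  size 2 → [7,9]=1  [8,9]=2
  size 3 → [6,7,9]=1  [7,8,9]=3
  size 4 → [6,7,8,9]=4
  size 5 → [5,6,7,8,9]=4
  size 6 → [2,5,6,7,8,9]=4  [4,5,6,7,8,9]=4
  size 7 → [0,2,5,6,7,8,9]=4  [1,2,5,6,7,8,9]=4  [2,4,5,6,7,8,9]=8  [3,4,5,6,7,8,9]=4
  size 8 → [0,1,2,5,6,7,8,9]=8  [0,2,4,5,6,7,8,9]=12  [1,2,4,5,6,7,8,9]=12  [2,3,4,5,6,7,8,9]=12
  first=0(i) contributes 24
  first=1(o) contributes 24
  first=3(c) contributes 32
|[w]| = 80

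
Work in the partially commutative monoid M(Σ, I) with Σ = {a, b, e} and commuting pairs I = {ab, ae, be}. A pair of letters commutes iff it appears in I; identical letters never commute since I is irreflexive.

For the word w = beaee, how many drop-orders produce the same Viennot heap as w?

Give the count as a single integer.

drop 0:b onto floor
drop 1:e onto floor
drop 2:a onto floor
drop 3:e onto {1:e}
drop 4:e onto {3:e}
ground layer = {0:b, 1:e, 2:a}
drop-orders for the pieces not yet dropped (sum over which currently-grounded one goes next):
  1 to go: {0} 1  {2} 1  {4} 1
  2 to go: {0,2} 2  {0,4} 2  {2,4} 2  {3,4} 1
  3 to go: {0,2,4} 6  {0,3,4} 3  {1,3,4} 1  {2,3,4} 3
  if 0:b drops first: 4 orders
  if 1:e drops first: 12 orders
  if 2:a drops first: 4 orders
heap linearizations: 20

20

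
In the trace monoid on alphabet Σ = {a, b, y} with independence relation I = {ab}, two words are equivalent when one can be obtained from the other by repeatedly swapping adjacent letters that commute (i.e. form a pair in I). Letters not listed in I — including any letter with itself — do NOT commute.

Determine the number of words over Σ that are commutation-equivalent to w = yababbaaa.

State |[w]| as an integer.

56

#0=y has no predecessor
#1=a depends on [0:y]
#2=b depends on [0:y]
#3=a depends on [1:a]
#4=b depends on [2:b]
#5=b depends on [4:b]
#6=a depends on [3:a]
#7=a depends on [6:a]
#8=a depends on [7:a]
sources: [0:y]
N(rest) = Σ N(rest − s) over sources s of rest; N(one piece) = 1:
  size 1 → [5]=1  [8]=1
  size 2 → [4,5]=1  [5,8]=2  [7,8]=1
  size 3 → [2,4,5]=1  [4,5,8]=3  [5,7,8]=3  [6,7,8]=1
  size 4 → [2,4,5,8]=4  [3,6,7,8]=1  [4,5,7,8]=6  [5,6,7,8]=4
  size 5 → [1,3,6,7,8]=1  [2,4,5,7,8]=10  [3,5,6,7,8]=5  [4,5,6,7,8]=10
  size 6 → [1,3,5,6,7,8]=6  [2,4,5,6,7,8]=20  [3,4,5,6,7,8]=15
  size 7 → [1,3,4,5,6,7,8]=21  [2,3,4,5,6,7,8]=35
  first=0(y) contributes 56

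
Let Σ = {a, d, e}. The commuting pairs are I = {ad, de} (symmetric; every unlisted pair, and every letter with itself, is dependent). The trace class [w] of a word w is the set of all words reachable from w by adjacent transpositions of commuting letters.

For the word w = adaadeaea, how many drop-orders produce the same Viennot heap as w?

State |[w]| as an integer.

36

#0=a has no predecessor
#1=d has no predecessor
#2=a depends on [0:a]
#3=a depends on [2:a]
#4=d depends on [1:d]
#5=e depends on [3:a]
#6=a depends on [5:e]
#7=e depends on [6:a]
#8=a depends on [7:e]
sources: [0:a, 1:d]
N(rest) = Σ N(rest − s) over sources s of rest; N(one piece) = 1:
  size 1 → [4]=1  [8]=1
  size 2 → [1,4]=1  [4,8]=2  [7,8]=1
  size 3 → [1,4,8]=3  [4,7,8]=3  [6,7,8]=1
  size 4 → [1,4,7,8]=6  [4,6,7,8]=4  [5,6,7,8]=1
  size 5 → [1,4,6,7,8]=10  [3,5,6,7,8]=1  [4,5,6,7,8]=5
  size 6 → [1,4,5,6,7,8]=15  [2,3,5,6,7,8]=1  [3,4,5,6,7,8]=6
  size 7 → [0,2,3,5,6,7,8]=1  [1,3,4,5,6,7,8]=21  [2,3,4,5,6,7,8]=7
  first=0(a) contributes 28
  first=1(d) contributes 8
|[w]| = 36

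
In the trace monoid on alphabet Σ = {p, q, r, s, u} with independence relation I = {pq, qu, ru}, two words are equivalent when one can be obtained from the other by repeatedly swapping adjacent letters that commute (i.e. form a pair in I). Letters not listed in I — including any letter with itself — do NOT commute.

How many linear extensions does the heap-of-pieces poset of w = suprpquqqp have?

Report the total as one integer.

drop 0:s onto floor
drop 1:u onto {0:s}
drop 2:p onto {1:u}
drop 3:r onto {2:p}
drop 4:p onto {3:r}
drop 5:q onto {3:r}
drop 6:u onto {4:p}
drop 7:q onto {5:q}
drop 8:q onto {7:q}
drop 9:p onto {6:u}
ground layer = {0:s}
drop-orders for the pieces not yet dropped (sum over which currently-grounded one goes next):
  1 to go: {8} 1  {9} 1
  2 to go: {6,9} 1  {7,8} 1  {8,9} 2
  3 to go: {4,6,9} 1  {5,7,8} 1  {6,8,9} 3  {7,8,9} 3
  4 to go: {4,6,8,9} 4  {5,7,8,9} 4  {6,7,8,9} 6
  5 to go: {4,6,7,8,9} 10  {5,6,7,8,9} 10
  6 to go: {4,5,6,7,8,9} 20
  7 to go: {3,4,5,6,7,8,9} 20
  8 to go: {2,3,4,5,6,7,8,9} 20
  if 0:s drops first: 20 orders

20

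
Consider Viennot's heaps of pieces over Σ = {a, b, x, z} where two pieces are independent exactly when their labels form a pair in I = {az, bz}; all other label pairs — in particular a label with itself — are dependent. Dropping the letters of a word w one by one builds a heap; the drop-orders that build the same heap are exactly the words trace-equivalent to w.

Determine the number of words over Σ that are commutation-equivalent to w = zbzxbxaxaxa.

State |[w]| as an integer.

3

0(z) covers ∅
1(b) covers ∅
2(z) covers 0:z
3(x) covers 1:b, 2:z
4(b) covers 3:x
5(x) covers 4:b
6(a) covers 5:x
7(x) covers 6:a
8(a) covers 7:x
9(x) covers 8:a
10(a) covers 9:x
floor of heap: 0:z, 1:b
completions by unplaced set U, small U first (add the entries for U minus each lowest piece of U):
  |U|=1: {10}:1
  |U|=2: {9,10}:1
  |U|=3: {8,9,10}:1
  |U|=4: {7,8,9,10}:1
  |U|=5: {6,7,8,9,10}:1
  |U|=6: {5,6,7,8,9,10}:1
  |U|=7: {4,5,6,7,8,9,10}:1
  |U|=8: {3,4,5,6,7,8,9,10}:1
  |U|=9: {1,3,4,5,6,7,8,9,10}:1  {2,3,4,5,6,7,8,9,10}:1
  start at 0(z): 2
  start at 1(b): 1
sum over floor = 3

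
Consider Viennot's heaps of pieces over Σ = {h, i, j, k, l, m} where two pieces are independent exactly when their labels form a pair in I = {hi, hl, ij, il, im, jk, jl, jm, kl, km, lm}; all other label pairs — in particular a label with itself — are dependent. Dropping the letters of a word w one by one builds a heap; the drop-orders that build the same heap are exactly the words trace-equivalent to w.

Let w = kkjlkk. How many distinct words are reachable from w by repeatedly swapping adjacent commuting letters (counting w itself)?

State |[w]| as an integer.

piece 0:k — minimal
piece 1:k rests on {0:k}
piece 2:j — minimal
piece 3:l — minimal
piece 4:k rests on {1:k}
piece 5:k rests on {4:k}
minimal pieces: {0:k, 2:j, 3:l}
ways to finish when only these pieces remain (= sum over removing one remaining piece with nothing left below it):
  1 left: {2}→1  {3}→1  {5}→1
  2 left: {2,3}→2  {2,5}→2  {3,5}→2  {4,5}→1
  3 left: {1,4,5}→1  {2,3,5}→6  {2,4,5}→3  {3,4,5}→3
  4 left: {0,1,4,5}→1  {1,2,4,5}→4  {1,3,4,5}→4  {2,3,4,5}→12
  placing 0:k first → 20 extensions
  placing 2:j first → 5 extensions
  placing 3:l first → 5 extensions
total linear extensions = 30

30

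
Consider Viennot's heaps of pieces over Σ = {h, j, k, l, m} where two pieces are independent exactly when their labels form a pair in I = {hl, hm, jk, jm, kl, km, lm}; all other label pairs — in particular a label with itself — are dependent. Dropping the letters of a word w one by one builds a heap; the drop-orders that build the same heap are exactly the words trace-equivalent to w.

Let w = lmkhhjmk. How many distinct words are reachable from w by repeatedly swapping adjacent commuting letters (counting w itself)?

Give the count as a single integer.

piece 0:l — minimal
piece 1:m — minimal
piece 2:k — minimal
piece 3:h rests on {2:k}
piece 4:h rests on {3:h}
piece 5:j rests on {0:l, 4:h}
piece 6:m rests on {1:m}
piece 7:k rests on {4:h}
minimal pieces: {0:l, 1:m, 2:k}
ways to finish when only these pieces remain (= sum over removing one remaining piece with nothing left below it):
  1 left: {5}→1  {6}→1  {7}→1
  2 left: {0,5}→1  {1,6}→1  {5,6}→2  {5,7}→2  {6,7}→2
  3 left: {0,5,6}→3  {0,5,7}→3  {1,5,6}→3  {1,6,7}→3  {4,5,7}→2  {5,6,7}→6
  4 left: {0,1,5,6}→6  {0,4,5,7}→5  {0,5,6,7}→12  {1,5,6,7}→12  {3,4,5,7}→2  {4,5,6,7}→8
  5 left: {0,1,5,6,7}→30  {0,3,4,5,7}→7  {0,4,5,6,7}→25  {1,4,5,6,7}→20  {2,3,4,5,7}→2  {3,4,5,6,7}→10
  6 left: {0,1,4,5,6,7}→75  {0,2,3,4,5,7}→9  {0,3,4,5,6,7}→42  {1,3,4,5,6,7}→30  {2,3,4,5,6,7}→12
  placing 0:l first → 42 extensions
  placing 1:m first → 63 extensions
  placing 2:k first → 147 extensions
total linear extensions = 252

252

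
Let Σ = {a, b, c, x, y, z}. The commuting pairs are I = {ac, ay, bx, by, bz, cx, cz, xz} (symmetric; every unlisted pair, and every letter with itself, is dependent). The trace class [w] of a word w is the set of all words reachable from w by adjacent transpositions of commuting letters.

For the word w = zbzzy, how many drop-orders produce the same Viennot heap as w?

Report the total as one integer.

5

#0=z has no predecessor
#1=b has no predecessor
#2=z depends on [0:z]
#3=z depends on [2:z]
#4=y depends on [3:z]
sources: [0:z, 1:b]
N(rest) = Σ N(rest − s) over sources s of rest; N(one piece) = 1:
  size 1 → [1]=1  [4]=1
  size 2 → [1,4]=2  [3,4]=1
  size 3 → [1,3,4]=3  [2,3,4]=1
  first=0(z) contributes 4
  first=1(b) contributes 1
|[w]| = 5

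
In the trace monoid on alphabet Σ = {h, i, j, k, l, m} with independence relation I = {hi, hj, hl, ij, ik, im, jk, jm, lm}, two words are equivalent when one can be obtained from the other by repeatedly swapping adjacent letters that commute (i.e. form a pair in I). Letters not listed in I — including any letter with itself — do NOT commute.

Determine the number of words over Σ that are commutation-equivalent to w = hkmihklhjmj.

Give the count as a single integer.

drop 0:h onto floor
drop 1:k onto {0:h}
drop 2:m onto {1:k}
drop 3:i onto floor
drop 4:h onto {2:m}
drop 5:k onto {4:h}
drop 6:l onto {3:i, 5:k}
drop 7:h onto {5:k}
drop 8:j onto {6:l}
drop 9:m onto {7:h}
drop 10:j onto {8:j}
ground layer = {0:h, 3:i}
drop-orders for the pieces not yet dropped (sum over which currently-grounded one goes next):
  1 to go: {9} 1  {10} 1
  2 to go: {7,9} 1  {8,10} 1  {9,10} 2
  3 to go: {6,8,10} 1  {7,9,10} 3  {8,9,10} 3
  4 to go: {3,6,8,10} 1  {6,8,9,10} 4  {7,8,9,10} 6
  5 to go: {3,6,8,9,10} 5  {6,7,8,9,10} 10
  6 to go: {3,6,7,8,9,10} 15  {5,6,7,8,9,10} 10
  7 to go: {3,5,6,7,8,9,10} 25  {4,5,6,7,8,9,10} 10
  8 to go: {2,4,5,6,7,8,9,10} 10  {3,4,5,6,7,8,9,10} 35
  9 to go: {1,2,4,5,6,7,8,9,10} 10  {2,3,4,5,6,7,8,9,10} 45
  if 0:h drops first: 55 orders
  if 3:i drops first: 10 orders
heap linearizations: 65

65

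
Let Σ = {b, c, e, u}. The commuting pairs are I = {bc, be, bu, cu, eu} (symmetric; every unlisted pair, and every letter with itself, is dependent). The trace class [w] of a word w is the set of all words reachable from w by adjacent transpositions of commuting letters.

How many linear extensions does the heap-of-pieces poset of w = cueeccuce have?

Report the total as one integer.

36

drop 0:c onto floor
drop 1:u onto floor
drop 2:e onto {0:c}
drop 3:e onto {2:e}
drop 4:c onto {3:e}
drop 5:c onto {4:c}
drop 6:u onto {1:u}
drop 7:c onto {5:c}
drop 8:e onto {7:c}
ground layer = {0:c, 1:u}
drop-orders for the pieces not yet dropped (sum over which currently-grounded one goes next):
  1 to go: {6} 1  {8} 1
  2 to go: {1,6} 1  {6,8} 2  {7,8} 1
  3 to go: {1,6,8} 3  {5,7,8} 1  {6,7,8} 3
  4 to go: {1,6,7,8} 6  {4,5,7,8} 1  {5,6,7,8} 4
  5 to go: {1,5,6,7,8} 10  {3,4,5,7,8} 1  {4,5,6,7,8} 5
  6 to go: {1,4,5,6,7,8} 15  {2,3,4,5,7,8} 1  {3,4,5,6,7,8} 6
  7 to go: {0,2,3,4,5,7,8} 1  {1,3,4,5,6,7,8} 21  {2,3,4,5,6,7,8} 7
  if 0:c drops first: 28 orders
  if 1:u drops first: 8 orders
heap linearizations: 36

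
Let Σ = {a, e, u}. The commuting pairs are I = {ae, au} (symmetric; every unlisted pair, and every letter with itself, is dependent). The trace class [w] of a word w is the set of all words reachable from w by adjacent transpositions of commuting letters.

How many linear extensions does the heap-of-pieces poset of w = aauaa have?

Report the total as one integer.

5

drop 0:a onto floor
drop 1:a onto {0:a}
drop 2:u onto floor
drop 3:a onto {1:a}
drop 4:a onto {3:a}
ground layer = {0:a, 2:u}
drop-orders for the pieces not yet dropped (sum over which currently-grounded one goes next):
  1 to go: {2} 1  {4} 1
  2 to go: {2,4} 2  {3,4} 1
  3 to go: {1,3,4} 1  {2,3,4} 3
  if 0:a drops first: 4 orders
  if 2:u drops first: 1 orders
heap linearizations: 5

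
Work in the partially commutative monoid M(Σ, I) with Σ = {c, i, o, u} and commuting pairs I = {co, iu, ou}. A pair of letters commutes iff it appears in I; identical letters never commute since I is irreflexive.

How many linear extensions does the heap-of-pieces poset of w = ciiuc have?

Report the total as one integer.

3

#0=c has no predecessor
#1=i depends on [0:c]
#2=i depends on [1:i]
#3=u depends on [0:c]
#4=c depends on [2:i, 3:u]
sources: [0:c]
N(rest) = Σ N(rest − s) over sources s of rest; N(one piece) = 1:
  size 1 → [4]=1
  size 2 → [2,4]=1  [3,4]=1
  size 3 → [1,2,4]=1  [2,3,4]=2
  first=0(c) contributes 3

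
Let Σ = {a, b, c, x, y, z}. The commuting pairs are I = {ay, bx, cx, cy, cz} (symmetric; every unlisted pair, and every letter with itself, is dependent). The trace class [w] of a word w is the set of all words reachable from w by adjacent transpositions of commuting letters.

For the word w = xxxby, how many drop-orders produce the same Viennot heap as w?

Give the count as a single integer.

4

piece 0:x — minimal
piece 1:x rests on {0:x}
piece 2:x rests on {1:x}
piece 3:b — minimal
piece 4:y rests on {2:x, 3:b}
minimal pieces: {0:x, 3:b}
ways to finish when only these pieces remain (= sum over removing one remaining piece with nothing left below it):
  1 left: {4}→1
  2 left: {2,4}→1  {3,4}→1
  3 left: {1,2,4}→1  {2,3,4}→2
  placing 0:x first → 3 extensions
  placing 3:b first → 1 extensions
total linear extensions = 4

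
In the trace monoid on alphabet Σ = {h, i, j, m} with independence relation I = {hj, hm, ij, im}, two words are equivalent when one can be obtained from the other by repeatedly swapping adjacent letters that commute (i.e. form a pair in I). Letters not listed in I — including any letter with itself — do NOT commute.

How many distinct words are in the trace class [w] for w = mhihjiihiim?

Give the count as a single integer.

165

#0=m has no predecessor
#1=h has no predecessor
#2=i depends on [1:h]
#3=h depends on [2:i]
#4=j depends on [0:m]
#5=i depends on [3:h]
#6=i depends on [5:i]
#7=h depends on [6:i]
#8=i depends on [7:h]
#9=i depends on [8:i]
#10=m depends on [4:j]
sources: [0:m, 1:h]
N(rest) = Σ N(rest − s) over sources s of rest; N(one piece) = 1:
  size 1 → [9]=1  [10]=1
  size 2 → [4,10]=1  [8,9]=1  [9,10]=2
  size 3 → [0,4,10]=1  [4,9,10]=3  [7,8,9]=1  [8,9,10]=3
  size 4 → [0,4,9,10]=4  [4,8,9,10]=6  [6,7,8,9]=1  [7,8,9,10]=4
  size 5 → [0,4,8,9,10]=10  [4,7,8,9,10]=10  [5,6,7,8,9]=1  [6,7,8,9,10]=5
  size 6 → [0,4,7,8,9,10]=20  [3,5,6,7,8,9]=1  [4,6,7,8,9,10]=15  [5,6,7,8,9,10]=6
  size 7 → [0,4,6,7,8,9,10]=35  [2,3,5,6,7,8,9]=1  [3,5,6,7,8,9,10]=7  [4,5,6,7,8,9,10]=21
  size 8 → [0,4,5,6,7,8,9,10]=56  [1,2,3,5,6,7,8,9]=1  [2,3,5,6,7,8,9,10]=8  [3,4,5,6,7,8,9,10]=28
  size 9 → [0,3,4,5,6,7,8,9,10]=84  [1,2,3,5,6,7,8,9,10]=9  [2,3,4,5,6,7,8,9,10]=36
  first=0(m) contributes 45
  first=1(h) contributes 120
|[w]| = 165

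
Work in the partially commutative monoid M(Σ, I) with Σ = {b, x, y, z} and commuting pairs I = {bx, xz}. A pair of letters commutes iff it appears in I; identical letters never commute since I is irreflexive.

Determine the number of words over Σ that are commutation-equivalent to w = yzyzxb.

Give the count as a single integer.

3

piece 0:y — minimal
piece 1:z rests on {0:y}
piece 2:y rests on {1:z}
piece 3:z rests on {2:y}
piece 4:x rests on {2:y}
piece 5:b rests on {3:z}
minimal pieces: {0:y}
ways to finish when only these pieces remain (= sum over removing one remaining piece with nothing left below it):
  1 left: {4}→1  {5}→1
  2 left: {3,5}→1  {4,5}→2
  3 left: {3,4,5}→3
  4 left: {2,3,4,5}→3
  placing 0:y first → 3 extensions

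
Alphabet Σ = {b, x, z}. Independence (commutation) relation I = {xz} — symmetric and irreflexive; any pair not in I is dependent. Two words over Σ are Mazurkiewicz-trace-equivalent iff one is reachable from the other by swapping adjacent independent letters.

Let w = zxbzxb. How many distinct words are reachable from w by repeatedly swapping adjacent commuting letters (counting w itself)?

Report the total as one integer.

4

#0=z has no predecessor
#1=x has no predecessor
#2=b depends on [0:z, 1:x]
#3=z depends on [2:b]
#4=x depends on [2:b]
#5=b depends on [3:z, 4:x]
sources: [0:z, 1:x]
N(rest) = Σ N(rest − s) over sources s of rest; N(one piece) = 1:
  size 1 → [5]=1
  size 2 → [3,5]=1  [4,5]=1
  size 3 → [3,4,5]=2
  size 4 → [2,3,4,5]=2
  first=0(z) contributes 2
  first=1(x) contributes 2
|[w]| = 4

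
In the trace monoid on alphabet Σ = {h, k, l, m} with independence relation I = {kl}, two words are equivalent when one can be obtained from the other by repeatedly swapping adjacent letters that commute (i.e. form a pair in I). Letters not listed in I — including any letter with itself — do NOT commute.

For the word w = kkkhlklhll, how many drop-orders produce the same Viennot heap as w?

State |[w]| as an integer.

piece 0:k — minimal
piece 1:k rests on {0:k}
piece 2:k rests on {1:k}
piece 3:h rests on {2:k}
piece 4:l rests on {3:h}
piece 5:k rests on {3:h}
piece 6:l rests on {4:l}
piece 7:h rests on {5:k, 6:l}
piece 8:l rests on {7:h}
piece 9:l rests on {8:l}
minimal pieces: {0:k}
ways to finish when only these pieces remain (= sum over removing one remaining piece with nothing left below it):
  1 left: {9}→1
  2 left: {8,9}→1
  3 left: {7,8,9}→1
  4 left: {5,7,8,9}→1  {6,7,8,9}→1
  5 left: {4,6,7,8,9}→1  {5,6,7,8,9}→2
  6 left: {4,5,6,7,8,9}→3
  7 left: {3,4,5,6,7,8,9}→3
  8 left: {2,3,4,5,6,7,8,9}→3
  placing 0:k first → 3 extensions

3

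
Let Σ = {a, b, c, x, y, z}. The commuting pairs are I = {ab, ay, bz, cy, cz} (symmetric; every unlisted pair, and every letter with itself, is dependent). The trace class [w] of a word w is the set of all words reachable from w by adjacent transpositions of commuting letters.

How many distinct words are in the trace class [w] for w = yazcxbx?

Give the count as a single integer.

piece 0:y — minimal
piece 1:a — minimal
piece 2:z rests on {0:y, 1:a}
piece 3:c rests on {1:a}
piece 4:x rests on {2:z, 3:c}
piece 5:b rests on {4:x}
piece 6:x rests on {5:b}
minimal pieces: {0:y, 1:a}
ways to finish when only these pieces remain (= sum over removing one remaining piece with nothing left below it):
  1 left: {6}→1
  2 left: {5,6}→1
  3 left: {4,5,6}→1
  4 left: {2,4,5,6}→1  {3,4,5,6}→1
  5 left: {0,2,4,5,6}→1  {2,3,4,5,6}→2
  placing 0:y first → 2 extensions
  placing 1:a first → 3 extensions
total linear extensions = 5

5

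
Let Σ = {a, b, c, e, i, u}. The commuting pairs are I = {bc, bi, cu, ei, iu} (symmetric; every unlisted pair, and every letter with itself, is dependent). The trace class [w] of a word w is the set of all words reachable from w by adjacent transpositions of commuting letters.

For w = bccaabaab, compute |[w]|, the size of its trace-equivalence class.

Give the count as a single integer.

#0=b has no predecessor
#1=c has no predecessor
#2=c depends on [1:c]
#3=a depends on [0:b, 2:c]
#4=a depends on [3:a]
#5=b depends on [4:a]
#6=a depends on [5:b]
#7=a depends on [6:a]
#8=b depends on [7:a]
sources: [0:b, 1:c]
N(rest) = Σ N(rest − s) over sources s of rest; N(one piece) = 1:
  size 1 → [8]=1
  size 2 → [7,8]=1
  size 3 → [6,7,8]=1
  size 4 → [5,6,7,8]=1
  size 5 → [4,5,6,7,8]=1
  size 6 → [3,4,5,6,7,8]=1
  size 7 → [0,3,4,5,6,7,8]=1  [2,3,4,5,6,7,8]=1
  first=0(b) contributes 1
  first=1(c) contributes 2
|[w]| = 3

3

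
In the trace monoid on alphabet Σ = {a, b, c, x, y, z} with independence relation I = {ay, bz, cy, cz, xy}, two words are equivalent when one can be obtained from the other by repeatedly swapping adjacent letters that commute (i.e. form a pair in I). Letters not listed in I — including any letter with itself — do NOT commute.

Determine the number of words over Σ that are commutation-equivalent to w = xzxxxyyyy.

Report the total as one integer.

35

0(x) covers ∅
1(z) covers 0:x
2(x) covers 1:z
3(x) covers 2:x
4(x) covers 3:x
5(y) covers 1:z
6(y) covers 5:y
7(y) covers 6:y
8(y) covers 7:y
floor of heap: 0:x
completions by unplaced set U, small U first (add the entries for U minus each lowest piece of U):
  |U|=1: {4}:1  {8}:1
  |U|=2: {3,4}:1  {4,8}:2  {7,8}:1
  |U|=3: {2,3,4}:1  {3,4,8}:3  {4,7,8}:3  {6,7,8}:1
  |U|=4: {2,3,4,8}:4  {3,4,7,8}:6  {4,6,7,8}:4  {5,6,7,8}:1
  |U|=5: {2,3,4,7,8}:10  {3,4,6,7,8}:10  {4,5,6,7,8}:5
  |U|=6: {2,3,4,6,7,8}:20  {3,4,5,6,7,8}:15
  |U|=7: {2,3,4,5,6,7,8}:35
  start at 0(x): 35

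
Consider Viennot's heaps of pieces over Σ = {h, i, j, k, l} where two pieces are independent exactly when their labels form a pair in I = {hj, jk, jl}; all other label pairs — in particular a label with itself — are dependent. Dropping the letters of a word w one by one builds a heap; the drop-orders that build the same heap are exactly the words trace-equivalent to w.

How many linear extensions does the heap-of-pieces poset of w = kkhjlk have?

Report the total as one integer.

6

0(k) covers ∅
1(k) covers 0:k
2(h) covers 1:k
3(j) covers ∅
4(l) covers 2:h
5(k) covers 4:l
floor of heap: 0:k, 3:j
completions by unplaced set U, small U first (add the entries for U minus each lowest piece of U):
  |U|=1: {3}:1  {5}:1
  |U|=2: {3,5}:2  {4,5}:1
  |U|=3: {2,4,5}:1  {3,4,5}:3
  |U|=4: {1,2,4,5}:1  {2,3,4,5}:4
  start at 0(k): 5
  start at 3(j): 1
sum over floor = 6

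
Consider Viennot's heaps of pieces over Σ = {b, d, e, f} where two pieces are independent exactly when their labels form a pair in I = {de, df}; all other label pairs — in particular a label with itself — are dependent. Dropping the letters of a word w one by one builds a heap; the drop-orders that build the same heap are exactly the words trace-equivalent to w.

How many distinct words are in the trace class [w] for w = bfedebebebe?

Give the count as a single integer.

drop 0:b onto floor
drop 1:f onto {0:b}
drop 2:e onto {1:f}
drop 3:d onto {0:b}
drop 4:e onto {2:e}
drop 5:b onto {3:d, 4:e}
drop 6:e onto {5:b}
drop 7:b onto {6:e}
drop 8:e onto {7:b}
drop 9:b onto {8:e}
drop 10:e onto {9:b}
ground layer = {0:b}
drop-orders for the pieces not yet dropped (sum over which currently-grounded one goes next):
  1 to go: {10} 1
  2 to go: {9,10} 1
  3 to go: {8,9,10} 1
  4 to go: {7,8,9,10} 1
  5 to go: {6,7,8,9,10} 1
  6 to go: {5,6,7,8,9,10} 1
  7 to go: {3,5,6,7,8,9,10} 1  {4,5,6,7,8,9,10} 1
  8 to go: {2,4,5,6,7,8,9,10} 1  {3,4,5,6,7,8,9,10} 2
  9 to go: {1,2,4,5,6,7,8,9,10} 1  {2,3,4,5,6,7,8,9,10} 3
  if 0:b drops first: 4 orders

4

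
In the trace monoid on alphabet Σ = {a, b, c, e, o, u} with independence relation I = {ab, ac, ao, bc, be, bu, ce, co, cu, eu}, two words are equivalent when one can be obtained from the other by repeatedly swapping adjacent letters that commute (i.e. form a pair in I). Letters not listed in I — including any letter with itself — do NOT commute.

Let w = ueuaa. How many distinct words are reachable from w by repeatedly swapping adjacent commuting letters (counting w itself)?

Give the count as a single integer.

piece 0:u — minimal
piece 1:e — minimal
piece 2:u rests on {0:u}
piece 3:a rests on {1:e, 2:u}
piece 4:a rests on {3:a}
minimal pieces: {0:u, 1:e}
ways to finish when only these pieces remain (= sum over removing one remaining piece with nothing left below it):
  1 left: {4}→1
  2 left: {3,4}→1
  3 left: {1,3,4}→1  {2,3,4}→1
  placing 0:u first → 2 extensions
  placing 1:e first → 1 extensions
total linear extensions = 3

3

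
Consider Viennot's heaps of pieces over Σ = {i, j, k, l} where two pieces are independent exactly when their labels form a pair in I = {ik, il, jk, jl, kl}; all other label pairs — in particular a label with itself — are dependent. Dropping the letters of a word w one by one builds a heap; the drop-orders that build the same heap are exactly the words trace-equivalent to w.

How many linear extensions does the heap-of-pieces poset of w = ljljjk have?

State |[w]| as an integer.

piece 0:l — minimal
piece 1:j — minimal
piece 2:l rests on {0:l}
piece 3:j rests on {1:j}
piece 4:j rests on {3:j}
piece 5:k — minimal
minimal pieces: {0:l, 1:j, 5:k}
ways to finish when only these pieces remain (= sum over removing one remaining piece with nothing left below it):
  1 left: {2}→1  {4}→1  {5}→1
  2 left: {0,2}→1  {2,4}→2  {2,5}→2  {3,4}→1  {4,5}→2
  3 left: {0,2,4}→3  {0,2,5}→3  {1,3,4}→1  {2,3,4}→3  {2,4,5}→6  {3,4,5}→3
  4 left: {0,2,3,4}→6  {0,2,4,5}→12  {1,2,3,4}→4  {1,3,4,5}→4  {2,3,4,5}→12
  placing 0:l first → 20 extensions
  placing 1:j first → 30 extensions
  placing 5:k first → 10 extensions
total linear extensions = 60

60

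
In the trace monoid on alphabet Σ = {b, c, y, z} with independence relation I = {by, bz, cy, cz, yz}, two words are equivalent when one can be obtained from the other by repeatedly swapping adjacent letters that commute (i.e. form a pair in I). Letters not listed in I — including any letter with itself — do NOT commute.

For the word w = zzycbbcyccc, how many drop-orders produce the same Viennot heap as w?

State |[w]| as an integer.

1980

drop 0:z onto floor
drop 1:z onto {0:z}
drop 2:y onto floor
drop 3:c onto floor
drop 4:b onto {3:c}
drop 5:b onto {4:b}
drop 6:c onto {5:b}
drop 7:y onto {2:y}
drop 8:c onto {6:c}
drop 9:c onto {8:c}
drop 10:c onto {9:c}
ground layer = {0:z, 2:y, 3:c}
drop-orders for the pieces not yet dropped (sum over which currently-grounded one goes next):
  1 to go: {1} 1  {7} 1  {10} 1
  2 to go: {0,1} 1  {1,7} 2  {1,10} 2  {2,7} 1  {7,10} 2  {9,10} 1
  3 to go: {0,1,7} 3  {0,1,10} 3  {1,2,7} 3  {1,7,10} 6  {1,9,10} 3  {2,7,10} 3  {7,9,10} 3  {8,9,10} 1
  4 to go: {0,1,2,7} 6  {0,1,7,10} 12  {0,1,9,10} 6  {1,2,7,10} 12  {1,7,9,10} 12  {1,8,9,10} 4  {2,7,9,10} 6  {6,8,9,10} 1  {7,8,9,10} 4
  5 to go: {0,1,2,7,10} 30  {0,1,7,9,10} 30  {0,1,8,9,10} 10  {1,2,7,9,10} 30  {1,6,8,9,10} 5  {1,7,8,9,10} 20  {2,7,8,9,10} 10  {5,6,8,9,10} 1  {6,7,8,9,10} 5
  6 to go: {0,1,2,7,9,10} 90  {0,1,6,8,9,10} 15  {0,1,7,8,9,10} 60  {1,2,7,8,9,10} 60  {1,5,6,8,9,10} 6  {1,6,7,8,9,10} 30  {2,6,7,8,9,10} 15  {4,5,6,8,9,10} 1  {5,6,7,8,9,10} 6
  7 to go: {0,1,2,7,8,9,10} 210  {0,1,5,6,8,9,10} 21  {0,1,6,7,8,9,10} 105  {1,2,6,7,8,9,10} 105  {1,4,5,6,8,9,10} 7  {1,5,6,7,8,9,10} 42  {2,5,6,7,8,9,10} 21  {3,4,5,6,8,9,10} 1  {4,5,6,7,8,9,10} 7
  8 to go: {0,1,2,6,7,8,9,10} 420  {0,1,4,5,6,8,9,10} 28  {0,1,5,6,7,8,9,10} 168  {1,2,5,6,7,8,9,10} 168  {1,3,4,5,6,8,9,10} 8  {1,4,5,6,7,8,9,10} 56  {2,4,5,6,7,8,9,10} 28  {3,4,5,6,7,8,9,10} 8
  9 to go: {0,1,2,5,6,7,8,9,10} 756  {0,1,3,4,5,6,8,9,10} 36  {0,1,4,5,6,7,8,9,10} 252  {1,2,4,5,6,7,8,9,10} 252  {1,3,4,5,6,7,8,9,10} 72  {2,3,4,5,6,7,8,9,10} 36
  if 0:z drops first: 360 orders
  if 2:y drops first: 360 orders
  if 3:c drops first: 1260 orders
heap linearizations: 1980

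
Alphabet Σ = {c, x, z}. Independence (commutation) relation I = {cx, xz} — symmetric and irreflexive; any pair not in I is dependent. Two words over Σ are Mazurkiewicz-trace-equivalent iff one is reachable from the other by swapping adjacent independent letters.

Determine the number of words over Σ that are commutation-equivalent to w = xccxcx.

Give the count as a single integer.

#0=x has no predecessor
#1=c has no predecessor
#2=c depends on [1:c]
#3=x depends on [0:x]
#4=c depends on [2:c]
#5=x depends on [3:x]
sources: [0:x, 1:c]
N(rest) = Σ N(rest − s) over sources s of rest; N(one piece) = 1:
  size 1 → [4]=1  [5]=1
  size 2 → [2,4]=1  [3,5]=1  [4,5]=2
  size 3 → [0,3,5]=1  [1,2,4]=1  [2,4,5]=3  [3,4,5]=3
  size 4 → [0,3,4,5]=4  [1,2,4,5]=4  [2,3,4,5]=6
  first=0(x) contributes 10
  first=1(c) contributes 10
|[w]| = 20

20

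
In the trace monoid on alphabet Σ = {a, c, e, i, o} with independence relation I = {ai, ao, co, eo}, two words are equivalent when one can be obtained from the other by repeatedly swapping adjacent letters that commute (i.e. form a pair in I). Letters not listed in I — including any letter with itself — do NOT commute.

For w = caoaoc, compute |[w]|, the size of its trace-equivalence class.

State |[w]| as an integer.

15

drop 0:c onto floor
drop 1:a onto {0:c}
drop 2:o onto floor
drop 3:a onto {1:a}
drop 4:o onto {2:o}
drop 5:c onto {3:a}
ground layer = {0:c, 2:o}
drop-orders for the pieces not yet dropped (sum over which currently-grounded one goes next):
  1 to go: {4} 1  {5} 1
  2 to go: {2,4} 1  {3,5} 1  {4,5} 2
  3 to go: {1,3,5} 1  {2,4,5} 3  {3,4,5} 3
  4 to go: {0,1,3,5} 1  {1,3,4,5} 4  {2,3,4,5} 6
  if 0:c drops first: 10 orders
  if 2:o drops first: 5 orders
heap linearizations: 15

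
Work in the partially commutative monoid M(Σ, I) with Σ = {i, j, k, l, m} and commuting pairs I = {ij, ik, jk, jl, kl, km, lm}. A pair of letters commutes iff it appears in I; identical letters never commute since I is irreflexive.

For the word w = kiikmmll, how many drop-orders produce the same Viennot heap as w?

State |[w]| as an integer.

168

0(k) covers ∅
1(i) covers ∅
2(i) covers 1:i
3(k) covers 0:k
4(m) covers 2:i
5(m) covers 4:m
6(l) covers 2:i
7(l) covers 6:l
floor of heap: 0:k, 1:i
completions by unplaced set U, small U first (add the entries for U minus each lowest piece of U):
  |U|=1: {3}:1  {5}:1  {7}:1
  |U|=2: {0,3}:1  {3,5}:2  {3,7}:2  {4,5}:1  {5,7}:2  {6,7}:1
  |U|=3: {0,3,5}:3  {0,3,7}:3  {3,4,5}:3  {3,5,7}:6  {3,6,7}:3  {4,5,7}:3  {5,6,7}:3
  |U|=4: {0,3,4,5}:6  {0,3,5,7}:12  {0,3,6,7}:6  {3,4,5,7}:12  {3,5,6,7}:12  {4,5,6,7}:6
  |U|=5: {0,3,4,5,7}:30  {0,3,5,6,7}:30  {2,4,5,6,7}:6  {3,4,5,6,7}:30
  |U|=6: {0,3,4,5,6,7}:90  {1,2,4,5,6,7}:6  {2,3,4,5,6,7}:36
  start at 0(k): 42
  start at 1(i): 126
sum over floor = 168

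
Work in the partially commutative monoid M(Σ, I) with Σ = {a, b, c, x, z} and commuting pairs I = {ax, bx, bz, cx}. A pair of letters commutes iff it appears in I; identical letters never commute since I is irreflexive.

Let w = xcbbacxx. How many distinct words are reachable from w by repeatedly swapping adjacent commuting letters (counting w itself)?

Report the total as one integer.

56

piece 0:x — minimal
piece 1:c — minimal
piece 2:b rests on {1:c}
piece 3:b rests on {2:b}
piece 4:a rests on {3:b}
piece 5:c rests on {4:a}
piece 6:x rests on {0:x}
piece 7:x rests on {6:x}
minimal pieces: {0:x, 1:c}
ways to finish when only these pieces remain (= sum over removing one remaining piece with nothing left below it):
  1 left: {5}→1  {7}→1
  2 left: {4,5}→1  {5,7}→2  {6,7}→1
  3 left: {0,6,7}→1  {3,4,5}→1  {4,5,7}→3  {5,6,7}→3
  4 left: {0,5,6,7}→4  {2,3,4,5}→1  {3,4,5,7}→4  {4,5,6,7}→6
  5 left: {0,4,5,6,7}→10  {1,2,3,4,5}→1  {2,3,4,5,7}→5  {3,4,5,6,7}→10
  6 left: {0,3,4,5,6,7}→20  {1,2,3,4,5,7}→6  {2,3,4,5,6,7}→15
  placing 0:x first → 21 extensions
  placing 1:c first → 35 extensions
total linear extensions = 56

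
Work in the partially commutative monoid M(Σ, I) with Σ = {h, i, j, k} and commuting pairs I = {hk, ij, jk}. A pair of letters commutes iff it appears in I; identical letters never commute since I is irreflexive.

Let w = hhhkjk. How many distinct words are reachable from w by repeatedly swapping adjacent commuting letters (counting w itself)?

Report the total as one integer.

piece 0:h — minimal
piece 1:h rests on {0:h}
piece 2:h rests on {1:h}
piece 3:k — minimal
piece 4:j rests on {2:h}
piece 5:k rests on {3:k}
minimal pieces: {0:h, 3:k}
ways to finish when only these pieces remain (= sum over removing one remaining piece with nothing left below it):
  1 left: {4}→1  {5}→1
  2 left: {2,4}→1  {3,5}→1  {4,5}→2
  3 left: {1,2,4}→1  {2,4,5}→3  {3,4,5}→3
  4 left: {0,1,2,4}→1  {1,2,4,5}→4  {2,3,4,5}→6
  placing 0:h first → 10 extensions
  placing 3:k first → 5 extensions
total linear extensions = 15

15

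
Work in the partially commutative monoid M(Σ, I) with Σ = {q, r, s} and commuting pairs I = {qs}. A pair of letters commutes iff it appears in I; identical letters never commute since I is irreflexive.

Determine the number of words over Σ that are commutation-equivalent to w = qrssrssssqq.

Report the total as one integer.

15

drop 0:q onto floor
drop 1:r onto {0:q}
drop 2:s onto {1:r}
drop 3:s onto {2:s}
drop 4:r onto {3:s}
drop 5:s onto {4:r}
drop 6:s onto {5:s}
drop 7:s onto {6:s}
drop 8:s onto {7:s}
drop 9:q onto {4:r}
drop 10:q onto {9:q}
ground layer = {0:q}
drop-orders for the pieces not yet dropped (sum over which currently-grounded one goes next):
  1 to go: {8} 1  {10} 1
  2 to go: {7,8} 1  {8,10} 2  {9,10} 1
  3 to go: {6,7,8} 1  {7,8,10} 3  {8,9,10} 3
  4 to go: {5,6,7,8} 1  {6,7,8,10} 4  {7,8,9,10} 6
  5 to go: {5,6,7,8,10} 5  {6,7,8,9,10} 10
  6 to go: {5,6,7,8,9,10} 15
  7 to go: {4,5,6,7,8,9,10} 15
  8 to go: {3,4,5,6,7,8,9,10} 15
  9 to go: {2,3,4,5,6,7,8,9,10} 15
  if 0:q drops first: 15 orders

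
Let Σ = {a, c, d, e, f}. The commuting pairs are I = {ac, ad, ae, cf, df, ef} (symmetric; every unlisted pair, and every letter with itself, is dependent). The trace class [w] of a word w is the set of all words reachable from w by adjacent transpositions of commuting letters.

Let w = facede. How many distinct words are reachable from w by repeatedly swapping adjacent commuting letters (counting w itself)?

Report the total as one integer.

15

#0=f has no predecessor
#1=a depends on [0:f]
#2=c has no predecessor
#3=e depends on [2:c]
#4=d depends on [3:e]
#5=e depends on [4:d]
sources: [0:f, 2:c]
N(rest) = Σ N(rest − s) over sources s of rest; N(one piece) = 1:
  size 1 → [1]=1  [5]=1
  size 2 → [0,1]=1  [1,5]=2  [4,5]=1
  size 3 → [0,1,5]=3  [1,4,5]=3  [3,4,5]=1
  size 4 → [0,1,4,5]=6  [1,3,4,5]=4  [2,3,4,5]=1
  first=0(f) contributes 5
  first=2(c) contributes 10
|[w]| = 15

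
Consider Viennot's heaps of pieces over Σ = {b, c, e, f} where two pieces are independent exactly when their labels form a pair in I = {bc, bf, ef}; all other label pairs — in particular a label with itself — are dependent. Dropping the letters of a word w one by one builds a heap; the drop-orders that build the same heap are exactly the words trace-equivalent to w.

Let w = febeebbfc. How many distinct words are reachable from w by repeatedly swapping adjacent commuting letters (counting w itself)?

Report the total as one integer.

piece 0:f — minimal
piece 1:e — minimal
piece 2:b rests on {1:e}
piece 3:e rests on {2:b}
piece 4:e rests on {3:e}
piece 5:b rests on {4:e}
piece 6:b rests on {5:b}
piece 7:f rests on {0:f}
piece 8:c rests on {4:e, 7:f}
minimal pieces: {0:f, 1:e}
ways to finish when only these pieces remain (= sum over removing one remaining piece with nothing left below it):
  1 left: {6}→1  {8}→1
  2 left: {5,6}→1  {6,8}→2  {7,8}→1
  3 left: {0,7,8}→1  {5,6,8}→3  {6,7,8}→3
  4 left: {0,6,7,8}→4  {4,5,6,8}→3  {5,6,7,8}→6
  5 left: {0,5,6,7,8}→10  {3,4,5,6,8}→3  {4,5,6,7,8}→9
  6 left: {0,4,5,6,7,8}→19  {2,3,4,5,6,8}→3  {3,4,5,6,7,8}→12
  7 left: {0,3,4,5,6,7,8}→31  {1,2,3,4,5,6,8}→3  {2,3,4,5,6,7,8}→15
  placing 0:f first → 18 extensions
  placing 1:e first → 46 extensions
total linear extensions = 64

64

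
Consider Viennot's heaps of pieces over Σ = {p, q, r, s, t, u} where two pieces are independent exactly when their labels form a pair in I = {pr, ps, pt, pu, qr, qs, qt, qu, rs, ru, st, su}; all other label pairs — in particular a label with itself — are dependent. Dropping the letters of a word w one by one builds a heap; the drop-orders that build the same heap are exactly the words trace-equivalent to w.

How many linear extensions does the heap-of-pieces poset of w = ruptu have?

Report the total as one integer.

10

piece 0:r — minimal
piece 1:u — minimal
piece 2:p — minimal
piece 3:t rests on {0:r, 1:u}
piece 4:u rests on {3:t}
minimal pieces: {0:r, 1:u, 2:p}
ways to finish when only these pieces remain (= sum over removing one remaining piece with nothing left below it):
  1 left: {2}→1  {4}→1
  2 left: {2,4}→2  {3,4}→1
  3 left: {0,3,4}→1  {1,3,4}→1  {2,3,4}→3
  placing 0:r first → 4 extensions
  placing 1:u first → 4 extensions
  placing 2:p first → 2 extensions
total linear extensions = 10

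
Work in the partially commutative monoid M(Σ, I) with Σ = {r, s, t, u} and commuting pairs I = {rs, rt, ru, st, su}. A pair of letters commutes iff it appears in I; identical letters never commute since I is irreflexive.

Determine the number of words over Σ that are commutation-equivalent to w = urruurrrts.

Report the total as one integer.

#0=u has no predecessor
#1=r has no predecessor
#2=r depends on [1:r]
#3=u depends on [0:u]
#4=u depends on [3:u]
#5=r depends on [2:r]
#6=r depends on [5:r]
#7=r depends on [6:r]
#8=t depends on [4:u]
#9=s has no predecessor
sources: [0:u, 1:r, 9:s]
N(rest) = Σ N(rest − s) over sources s of rest; N(one piece) = 1:
  size 1 → [7]=1  [8]=1  [9]=1
  size 2 → [4,8]=1  [6,7]=1  [7,8]=2  [7,9]=2  [8,9]=2
  size 3 → [3,4,8]=1  [4,7,8]=3  [4,8,9]=3  [5,6,7]=1  [6,7,8]=3  [6,7,9]=3  [7,8,9]=6
  size 4 → [0,3,4,8]=1  [2,5,6,7]=1  [3,4,7,8]=4  [3,4,8,9]=4  [4,6,7,8]=6  [4,7,8,9]=12  [5,6,7,8]=4  [5,6,7,9]=4  [6,7,8,9]=12
  size 5 → [0,3,4,7,8]=5  [0,3,4,8,9]=5  [1,2,5,6,7]=1  [2,5,6,7,8]=5  [2,5,6,7,9]=5  [3,4,6,7,8]=10  [3,4,7,8,9]=20  [4,5,6,7,8]=10  [4,6,7,8,9]=30  [5,6,7,8,9]=20
  size 6 → [0,3,4,6,7,8]=15  [0,3,4,7,8,9]=30  [1,2,5,6,7,8]=6  [1,2,5,6,7,9]=6  [2,4,5,6,7,8]=15  [2,5,6,7,8,9]=30  [3,4,5,6,7,8]=20  [3,4,6,7,8,9]=60  [4,5,6,7,8,9]=60
  size 7 → [0,3,4,5,6,7,8]=35  [0,3,4,6,7,8,9]=105  [1,2,4,5,6,7,8]=21  [1,2,5,6,7,8,9]=42  [2,3,4,5,6,7,8]=35  [2,4,5,6,7,8,9]=105  [3,4,5,6,7,8,9]=140
  size 8 → [0,2,3,4,5,6,7,8]=70  [0,3,4,5,6,7,8,9]=280  [1,2,3,4,5,6,7,8]=56  [1,2,4,5,6,7,8,9]=168  [2,3,4,5,6,7,8,9]=280
  first=0(u) contributes 504
  first=1(r) contributes 630
  first=9(s) contributes 126
|[w]| = 1260

1260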